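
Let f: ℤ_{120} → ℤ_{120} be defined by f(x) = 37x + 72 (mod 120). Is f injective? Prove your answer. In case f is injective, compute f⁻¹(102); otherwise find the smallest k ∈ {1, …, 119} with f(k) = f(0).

Recall that f is injective if f(u) = f(v) implies u = v.
If f(u) = f(v), then 37u ≡ 37v (mod 120). Because gcd(37, 120) = 1, we may cancel 37 to get u ≡ v (mod 120).
Hence f is injective.
We now compute 37⁻¹ mod 120 explicitly. Euclid's algorithm: 120 = 3·37 + 9, 37 = 4·9 + 1; back-substituting gives 1 = 13·37 − 4·120, so 37⁻¹ ≡ 13 (mod 120).
Since f is injective, we find f⁻¹(102): we need 37x ≡ 102 − 72 ≡ 30 (mod 120). Using 37⁻¹ = 13: x ≡ 13·30 = 390 = 3·120 + 30, so x = 30.
Check: f(30) = 37·30 + 72 = 1182 = 9·120 + 102 ≡ 102 (mod 120).

30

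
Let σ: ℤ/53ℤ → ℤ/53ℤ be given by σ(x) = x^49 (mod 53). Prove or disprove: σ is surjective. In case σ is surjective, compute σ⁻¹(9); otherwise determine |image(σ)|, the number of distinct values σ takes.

11

Since 53 is prime, the nonzero elements of ℤ/53ℤ form a cyclic group of order 52.
As gcd(49, 52) = 1, raising to the 49th power is a bijection on this group: if x_1^49 ≡ x_2^49 then (x_1x_2^{−1})^49 = 1, and the only element of order dividing gcd(49, 52) = 1 is 1, so x_1 = x_2.
With σ(0) = 0 this makes σ injective on all of ℤ/53ℤ, hence bijective (finite equal-size domain and codomain). In particular σ is surjective.
Since σ is surjective, we find the preimage of 9. The inverse of x ↦ x^49 on (ℤ/53ℤ)^× is x ↦ x^17, because 49·17 = 833 = 16·52 + 1 ≡ 1 (mod 52) and x^{52} = 1 for x ≠ 0 (Fermat). So σ⁻¹(9) = 9^17 mod 53.
Repeated squaring mod 53: 9^1 ≡ 9, 9^2 ≡ 9² = 81 ≡ 28, 9^4 ≡ 28² = 784 ≡ 42, 9^8 ≡ 42² = 1764 ≡ 15, 9^16 ≡ 15² = 225 ≡ 13. Since 17 = 16 + 1, 9^17 ≡ 13·9: 13·9 = 117 ≡ 11. So 9^17 ≡ 11 (mod 53).
Hence σ⁻¹(9) = 11.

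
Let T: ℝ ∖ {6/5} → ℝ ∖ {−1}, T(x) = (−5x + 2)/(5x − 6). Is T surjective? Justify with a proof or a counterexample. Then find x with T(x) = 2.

14/15

For any y ≠ −1, solving y(5x − 6) = −5x + 2 for x gives a well-defined x ≠ 6/5. So T is surjective.
Solving T(x) = 2: cross-multiplying gives −5x + 2 = 2(5x − 6), which rearranges to −15x = −14, so x = 14/15.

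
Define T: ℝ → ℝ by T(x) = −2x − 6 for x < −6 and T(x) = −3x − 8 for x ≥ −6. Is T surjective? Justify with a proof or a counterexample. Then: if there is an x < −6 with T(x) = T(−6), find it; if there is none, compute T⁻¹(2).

-8

Both pieces are strictly decreasing (slopes −2 and −3), so each is injective on its own interval.
The left piece maps (−∞, −6) onto (6, ∞); the right piece maps [−6, ∞) onto (−∞, 10].
The union (6, ∞) ∪ (−∞, 10] covers ℝ, so T is surjective.
For the follow-up: the images overlap, so an x < −6 with T(x) = T(−6) exists. T(−6) = 10; solving −2x − 6 = 10 for x < −6 gives x = (10 + 6)/(−2) = −8.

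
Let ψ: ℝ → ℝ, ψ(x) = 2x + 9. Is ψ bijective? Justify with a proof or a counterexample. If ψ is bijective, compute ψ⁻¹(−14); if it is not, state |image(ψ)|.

-23/2

Suppose ψ(a) = ψ(b). Then 2a + 9 = 2b + 9, hence 2a = 2b, therefore a = b.
For any y ∈ ℝ, x = (y − 9)/2 satisfies ψ(x) = y.
Thus ψ is bijective.
Since ψ is bijective, we compute ψ⁻¹(−14) = (−14 − 9)/2 = −23/2.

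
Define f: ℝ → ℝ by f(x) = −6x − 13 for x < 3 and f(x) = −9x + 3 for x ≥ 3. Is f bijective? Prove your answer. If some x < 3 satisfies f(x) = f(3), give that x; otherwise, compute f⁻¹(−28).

Both pieces are strictly decreasing (slopes −6 and −9), so each is injective on its own interval.
The left piece maps (−∞, 3) onto (−31, ∞); the right piece maps [3, ∞) onto (−∞, −24].
These images overlap. In particular f(3) = −24 (right piece), and solving −6x − 13 = −24 on the left piece gives x = 11/6 < 3.
So f(11/6) = f(3) with 11/6 ≠ 3, and f is not injective, hence not bijective. This x = 11/6 is the requested value below 3.

11/6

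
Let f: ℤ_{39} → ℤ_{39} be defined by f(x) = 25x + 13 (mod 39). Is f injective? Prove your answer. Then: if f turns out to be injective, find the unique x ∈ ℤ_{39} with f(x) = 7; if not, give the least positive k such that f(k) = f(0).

6

By definition, f is injective when f(x_1) = f(x_2) forces x_1 = x_2.
Suppose f(x_1) = f(x_2) in ℤ_{39}. Then 25x_1 + 13 ≡ 25x_2 + 13 (mod 39), so 25(x_1 − x_2) ≡ 0 (mod 39).
Since gcd(25, 39) = 1, 25 is invertible modulo 39, so x_1 − x_2 ≡ 0 (mod 39), i.e. x_1 = x_2.
So f is injective.
We now compute 25⁻¹ mod 39 explicitly. Euclid's algorithm: 39 = 1·25 + 14, 25 = 1·14 + 11, 14 = 1·11 + 3, 11 = 3·3 + 2, 3 = 1·2 + 1; back-substituting gives 1 = 25·25 − 16·39, so 25⁻¹ ≡ 25 (mod 39).
Since f is injective, we find f⁻¹(7): we need 25x ≡ 7 − 13 ≡ 33 (mod 39). Using 25⁻¹ = 25: x ≡ 25·33 = 825 = 21·39 + 6, so x = 6.
Check: f(6) = 25·6 + 13 = 163 = 4·39 + 7 ≡ 7 (mod 39).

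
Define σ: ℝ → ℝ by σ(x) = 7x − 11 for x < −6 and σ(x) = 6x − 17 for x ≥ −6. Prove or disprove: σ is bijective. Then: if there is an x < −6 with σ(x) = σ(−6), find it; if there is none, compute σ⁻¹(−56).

-45/7

Both pieces are strictly increasing (slopes 7 and 6), so each is injective on its own interval.
The left piece maps (−∞, −6) onto (−∞, −53); the right piece maps [−6, ∞) onto [−53, ∞).
Since −53 = −53, the images partition ℝ: σ is injective and surjective, hence bijective.
Because the two images are disjoint, no x < −6 has σ(x) = σ(−6), so we compute σ⁻¹(−56): −56 lies in (−∞, −53), so solve 7x − 11 = −56: x = (−56 + 11)/7 = −45/7.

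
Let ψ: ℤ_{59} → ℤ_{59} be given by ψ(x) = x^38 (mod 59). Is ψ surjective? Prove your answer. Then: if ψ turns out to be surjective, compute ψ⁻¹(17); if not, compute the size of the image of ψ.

30

ψ(29): Repeated squaring mod 59: 29^1 ≡ 29, 29^2 ≡ 29² = 841 ≡ 15, 29^4 ≡ 15² = 225 ≡ 48, 29^8 ≡ 48² = 2304 ≡ 3, 29^16 ≡ 3² = 9, 29^32 ≡ 9² = 81 ≡ 22. Since 38 = 32 + 4 + 2, 29^38 ≡ 22·48·15: 22·48 = 1056 ≡ 53, then 53·15 = 795 ≡ 28. So 29^38 ≡ 28 (mod 59).
ψ(30): Repeated squaring mod 59: 30^1 ≡ 30, 30^2 ≡ 30² = 900 ≡ 15, 30^4 ≡ 15² = 225 ≡ 48, 30^8 ≡ 48² = 2304 ≡ 3, 30^16 ≡ 3² = 9, 30^32 ≡ 9² = 81 ≡ 22. Since 38 = 32 + 4 + 2, 30^38 ≡ 22·48·15: 22·48 = 1056 ≡ 53, then 53·15 = 795 ≡ 28. So 30^38 ≡ 28 (mod 59).
So ψ(29) = ψ(30) = 28 while 29 ≠ 30, hence ψ is not injective.
A non-injective map from the 59-element set ℤ_{59} to itself takes at most 58 distinct values, so it cannot be surjective. So ψ is not surjective.
Since ψ is not surjective, we determine |image(ψ)|. Computing x^38 mod 59 for each x (by repeated squaring, reducing mod 59 at every step), the values ψ(0), ψ(1), …, ψ(58) are: 0, 1, 19, 36, 7, 48, 35, 26, 15, 57, 27, 53, 16, 29, 22, 17, 49, 25, 21, 12, 41, 51, 4, 45, 9, 3, 20, 46, 5, 28, 28, 5, 46, 20, 3, 9, 45, 4, 51, 41, 12, 21, 25, 49, 17, 22, 29, 16, 53, 27, 57, 15, 26, 35, 48, 7, 36, 19, 1.
The distinct values are {0, 1, 3, 4, 5, 7, 9, 12, 15, 16, 17, 19, 20, 21, 22, 25, 26, 27, 28, 29, 35, 36, 41, 45, 46, 48, 49, 51, 53, 57}; there are 30 of them.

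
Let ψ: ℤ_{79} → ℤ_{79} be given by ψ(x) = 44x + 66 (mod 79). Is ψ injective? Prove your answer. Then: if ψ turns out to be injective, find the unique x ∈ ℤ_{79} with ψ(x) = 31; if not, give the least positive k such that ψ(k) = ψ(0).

1

Recall that ψ is injective if ψ(x_1) = ψ(x_2) implies x_1 = x_2.
If ψ(x_1) = ψ(x_2), then 44x_1 ≡ 44x_2 (mod 79). Because gcd(44, 79) = 1, we may cancel 44 to get x_1 ≡ x_2 (mod 79).
Hence ψ is injective.
We now compute 44⁻¹ mod 79 explicitly. Euclid's algorithm: 79 = 1·44 + 35, 44 = 1·35 + 9, 35 = 3·9 + 8, 9 = 1·8 + 1; back-substituting gives 1 = 9·44 − 5·79, so 44⁻¹ ≡ 9 (mod 79).
Since ψ is injective, we compute ψ⁻¹(31): solve 44x + 66 ≡ 31 (mod 79), i.e. 44x ≡ 44 (mod 79).
Multiplying by 44⁻¹ = 9 gives x ≡ 9·44 = 396 = 5·79 + 1 ≡ 1 (mod 79).
Check: ψ(1) = 44·1 + 66 = 110 = 1·79 + 31 ≡ 31 (mod 79).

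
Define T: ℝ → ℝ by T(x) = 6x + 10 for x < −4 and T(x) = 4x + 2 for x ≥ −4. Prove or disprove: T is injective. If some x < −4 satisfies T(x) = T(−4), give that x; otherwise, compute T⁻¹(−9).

-11/4

Both pieces are strictly increasing (slopes 6 and 4), so each is injective on its own interval.
The left piece maps (−∞, −4) onto (−∞, −14); the right piece maps [−4, ∞) onto [−14, ∞).
These images are disjoint, so no value is attained by both pieces. So T is injective.
Because the two images are disjoint, no x < −4 has T(x) = T(−4), so we compute T⁻¹(−9): −9 lies in [−14, ∞), so solve 4x + 2 = −9: x = (−9 − 2)/4 = −11/4.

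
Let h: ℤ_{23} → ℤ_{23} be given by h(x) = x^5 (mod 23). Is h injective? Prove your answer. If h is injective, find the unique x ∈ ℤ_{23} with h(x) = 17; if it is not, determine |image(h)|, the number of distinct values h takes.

Since 23 is prime, the nonzero elements of ℤ_{23} form a cyclic group of order 22.
As gcd(5, 22) = 1, raising to the 5th power is a bijection on this group: if u^5 ≡ v^5 then (uv^{−1})^5 = 1, and the only element of order dividing gcd(5, 22) = 1 is 1, so u = v.
With h(0) = 0 this makes h injective on all of ℤ_{23}, hence bijective (finite equal-size domain and codomain). In particular h is injective.
Since h is injective, we find the preimage of 17. The inverse of x ↦ x^5 on (ℤ_{23})^× is x ↦ x^9, because 5·9 = 45 = 2·22 + 1 ≡ 1 (mod 22) and x^{22} = 1 for x ≠ 0 (Fermat). So h⁻¹(17) = 17^9 mod 23.
Repeated squaring mod 23: 17^1 ≡ 17, 17^2 ≡ 17² = 289 ≡ 13, 17^4 ≡ 13² = 169 ≡ 8, 17^8 ≡ 8² = 64 ≡ 18. Since 9 = 8 + 1, 17^9 ≡ 18·17: 18·17 = 306 ≡ 7. So 17^9 ≡ 7 (mod 23).
Hence h⁻¹(17) = 7.

7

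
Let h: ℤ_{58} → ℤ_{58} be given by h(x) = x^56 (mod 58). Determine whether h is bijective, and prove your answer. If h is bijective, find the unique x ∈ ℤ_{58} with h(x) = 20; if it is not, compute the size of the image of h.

h(1) = 1^56 = 1.
h(3): Repeated squaring mod 58: 3^1 ≡ 3, 3^2 ≡ 3² = 9, 3^4 ≡ 9² = 81 ≡ 23, 3^8 ≡ 23² = 529 ≡ 7, 3^16 ≡ 7² = 49, 3^32 ≡ 49² = 2401 ≡ 23. Since 56 = 32 + 16 + 8, 3^56 ≡ 23·49·7: 23·49 = 1127 ≡ 25, then 25·7 = 175 ≡ 1. So 3^56 ≡ 1 (mod 58).
So h(1) = h(3) = 1 while 1 ≠ 3, hence h is not injective, hence not bijective.
Since h is not bijective, we determine |image(h)|. Computing x^56 mod 58 for each x (by repeated squaring, reducing mod 58 at every step), the values h(0), h(1), …, h(57) are: 0, 1, 30, 1, 30, 1, 30, 1, 30, 1, 30, 1, 30, 1, 30, 1, 30, 1, 30, 1, 30, 1, 30, 1, 30, 1, 30, 1, 30, 29, 30, 1, 30, 1, 30, 1, 30, 1, 30, 1, 30, 1, 30, 1, 30, 1, 30, 1, 30, 1, 30, 1, 30, 1, 30, 1, 30, 1.
The distinct values are {0, 1, 29, 30}; there are 4 of them.

4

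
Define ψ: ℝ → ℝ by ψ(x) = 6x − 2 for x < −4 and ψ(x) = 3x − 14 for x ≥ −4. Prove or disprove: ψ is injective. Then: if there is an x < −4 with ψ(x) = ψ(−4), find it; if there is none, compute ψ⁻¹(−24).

-10/3

Both pieces are strictly increasing (slopes 6 and 3), so each is injective on its own interval.
The left piece maps (−∞, −4) onto (−∞, −26); the right piece maps [−4, ∞) onto [−26, ∞).
These images are disjoint, so no value is attained by both pieces. Thus ψ is injective.
Because the two images are disjoint, no x < −4 has ψ(x) = ψ(−4), so we compute ψ⁻¹(−24): −24 lies in [−26, ∞), so solve 3x − 14 = −24: x = (−24 + 14)/3 = −10/3.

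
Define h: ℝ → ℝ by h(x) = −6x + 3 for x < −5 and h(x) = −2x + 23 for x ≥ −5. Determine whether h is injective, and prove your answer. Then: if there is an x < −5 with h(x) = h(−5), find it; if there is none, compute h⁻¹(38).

Both pieces are strictly decreasing (slopes −6 and −2), so each is injective on its own interval.
The left piece maps (−∞, −5) onto (33, ∞); the right piece maps [−5, ∞) onto (−∞, 33].
These images are disjoint, so no value is attained by both pieces. Therefore h is injective.
Because the two images are disjoint, no x < −5 has h(x) = h(−5), so we compute h⁻¹(38): 38 lies in (33, ∞), so solve −6x + 3 = 38: x = (38 − 3)/(−6) = −35/6.

-35/6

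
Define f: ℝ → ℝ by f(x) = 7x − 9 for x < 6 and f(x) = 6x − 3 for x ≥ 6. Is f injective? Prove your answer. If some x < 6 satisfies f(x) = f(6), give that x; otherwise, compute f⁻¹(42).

Both pieces are strictly increasing (slopes 7 and 6), so each is injective on its own interval.
The left piece maps (−∞, 6) onto (−∞, 33); the right piece maps [6, ∞) onto [33, ∞).
These images are disjoint, so no value is attained by both pieces. Therefore f is injective.
Because the two images are disjoint, no x < 6 has f(x) = f(6), so we compute f⁻¹(42): 42 lies in [33, ∞), so solve 6x − 3 = 42: x = (42 + 3)/6 = 15/2.

15/2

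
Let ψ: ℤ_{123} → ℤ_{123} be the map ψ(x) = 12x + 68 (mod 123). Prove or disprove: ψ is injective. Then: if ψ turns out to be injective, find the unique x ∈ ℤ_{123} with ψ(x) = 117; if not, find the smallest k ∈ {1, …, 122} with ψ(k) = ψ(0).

41

We have gcd(12, 123) = 3 > 1. Taking a = 0 and b = 41: ψ(0) = 68 and ψ(41) = 12·41 + 68 = 560 ≡ 68 (mod 123).
So ψ(0) = ψ(41) while 0 ≠ 41, therefore ψ is not injective.
Since ψ is not injective, we find the least positive k with ψ(k) = ψ(0): this means 12k ≡ 0 (mod 123), i.e. 123 ∣ 12k. Since gcd(12, 123) = 3, dividing through by 3 this holds exactly when 41 ∣ 4k, and as gcd(4, 41) = 1, exactly when 41 ∣ k.
The smallest positive such k is 41.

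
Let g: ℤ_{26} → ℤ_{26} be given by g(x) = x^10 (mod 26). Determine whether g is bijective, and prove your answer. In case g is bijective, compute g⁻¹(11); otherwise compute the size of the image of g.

g(12): Repeated squaring mod 26: 12^1 ≡ 12, 12^2 ≡ 12² = 144 ≡ 14, 12^4 ≡ 14² = 196 ≡ 14, 12^8 ≡ 14² = 196 ≡ 14. Since 10 = 8 + 2, 12^10 ≡ 14·14: 14·14 = 196 ≡ 14. So 12^10 ≡ 14 (mod 26).
g(14): Repeated squaring mod 26: 14^1 ≡ 14, 14^2 ≡ 14² = 196 ≡ 14, 14^4 ≡ 14² = 196 ≡ 14, 14^8 ≡ 14² = 196 ≡ 14. Since 10 = 8 + 2, 14^10 ≡ 14·14: 14·14 = 196 ≡ 14. So 14^10 ≡ 14 (mod 26).
So g(12) = g(14) = 14 while 12 ≠ 14, hence g is not injective, hence not bijective.
Since g is not bijective, we determine |image(g)|. Computing x^10 mod 26 for each x (by repeated squaring, reducing mod 26 at every step), the values g(0), g(1), …, g(25) are: 0, 1, 10, 3, 22, 25, 4, 17, 12, 9, 16, 23, 14, 13, 14, 23, 16, 9, 12, 17, 4, 25, 22, 3, 10, 1.
The distinct values are {0, 1, 3, 4, 9, 10, 12, 13, 14, 16, 17, 22, 23, 25}; there are 14 of them.

14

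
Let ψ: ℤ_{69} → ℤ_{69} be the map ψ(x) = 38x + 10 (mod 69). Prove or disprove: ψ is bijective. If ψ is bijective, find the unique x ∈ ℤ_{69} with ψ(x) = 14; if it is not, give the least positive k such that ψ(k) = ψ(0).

Recall that ψ is injective if ψ(x_1) = ψ(x_2) implies x_1 = x_2.
Suppose ψ(x_1) = ψ(x_2) in ℤ_{69}. Then 38x_1 + 10 ≡ 38x_2 + 10 (mod 69), thus 38(x_1 − x_2) ≡ 0 (mod 69).
Since gcd(38, 69) = 1, 38 is invertible modulo 69, therefore x_1 − x_2 ≡ 0 (mod 69), i.e. x_1 = x_2.
We now compute 38⁻¹ mod 69 explicitly. Euclid's algorithm: 69 = 1·38 + 31, 38 = 1·31 + 7, 31 = 4·7 + 3, 7 = 2·3 + 1; back-substituting gives 1 = 20·38 − 11·69, so 38⁻¹ ≡ 20 (mod 69).
Then y ↦ 20(y − 10) is a two-sided inverse to ψ, so every y ∈ ℤ_{69} has a preimage.
Hence ψ is bijective.
Since ψ is bijective, we find ψ⁻¹(14): we need 38x ≡ 14 − 10 ≡ 4 (mod 69). Using 38⁻¹ = 20: x ≡ 20·4 = 80 = 1·69 + 11, so x = 11.
Check: ψ(11) = 38·11 + 10 = 428 = 6·69 + 14 ≡ 14 (mod 69).

11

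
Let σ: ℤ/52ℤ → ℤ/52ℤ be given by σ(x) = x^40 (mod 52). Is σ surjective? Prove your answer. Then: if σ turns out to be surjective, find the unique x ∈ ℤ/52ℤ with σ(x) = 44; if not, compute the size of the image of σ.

σ(1) = 1^40 = 1.
σ(5): Repeated squaring mod 52: 5^1 ≡ 5, 5^2 ≡ 5² = 25, 5^4 ≡ 25² = 625 ≡ 1, 5^8 ≡ 1² = 1, 5^16 ≡ 1² = 1, 5^32 ≡ 1² = 1. Since 40 = 32 + 8, 5^40 ≡ 1·1: 1·1 = 1. So 5^40 ≡ 1 (mod 52).
So σ(1) = σ(5) = 1 while 1 ≠ 5, hence σ is not injective.
A non-injective map from the 52-element set ℤ/52ℤ to itself takes at most 51 distinct values, so it cannot be surjective. Thus σ is not surjective.
Since σ is not surjective, we determine |image(σ)|. Computing x^40 mod 52 for each x (by repeated squaring, reducing mod 52 at every step), the values σ(0), σ(1), …, σ(51) are: 0, 1, 16, 29, 48, 1, 48, 9, 40, 9, 16, 29, 40, 13, 40, 29, 16, 9, 40, 9, 48, 1, 48, 29, 16, 1, 0, 1, 16, 29, 48, 1, 48, 9, 40, 9, 16, 29, 40, 13, 40, 29, 16, 9, 40, 9, 48, 1, 48, 29, 16, 1.
The distinct values are {0, 1, 9, 13, 16, 29, 40, 48}; there are 8 of them.

8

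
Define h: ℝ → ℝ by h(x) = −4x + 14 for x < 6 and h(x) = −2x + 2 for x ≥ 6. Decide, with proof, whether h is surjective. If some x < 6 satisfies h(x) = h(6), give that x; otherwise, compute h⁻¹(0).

7/2

Both pieces are strictly decreasing (slopes −4 and −2), so each is injective on its own interval.
The left piece maps (−∞, 6) onto (−10, ∞); the right piece maps [6, ∞) onto (−∞, −10].
These images together cover ℝ, so h is surjective.
Because the two images are disjoint, no x < 6 has h(x) = h(6), so we compute h⁻¹(0): 0 lies in (−10, ∞), so solve −4x + 14 = 0: x = (0 − 14)/(−4) = 7/2.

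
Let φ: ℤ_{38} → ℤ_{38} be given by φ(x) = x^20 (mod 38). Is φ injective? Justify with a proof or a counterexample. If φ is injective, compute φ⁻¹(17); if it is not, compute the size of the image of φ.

φ(18): Repeated squaring mod 38: 18^1 ≡ 18, 18^2 ≡ 18² = 324 ≡ 20, 18^4 ≡ 20² = 400 ≡ 20, 18^8 ≡ 20² = 400 ≡ 20, 18^16 ≡ 20² = 400 ≡ 20. Since 20 = 16 + 4, 18^20 ≡ 20·20: 20·20 = 400 ≡ 20. So 18^20 ≡ 20 (mod 38).
φ(20): Repeated squaring mod 38: 20^1 ≡ 20, 20^2 ≡ 20² = 400 ≡ 20, 20^4 ≡ 20² = 400 ≡ 20, 20^8 ≡ 20² = 400 ≡ 20, 20^16 ≡ 20² = 400 ≡ 20. Since 20 = 16 + 4, 20^20 ≡ 20·20: 20·20 = 400 ≡ 20. So 20^20 ≡ 20 (mod 38).
So φ(18) = φ(20) = 20 while 18 ≠ 20, thus φ is not injective.
Since φ is not injective, we determine |image(φ)|. Computing x^20 mod 38 for each x (by repeated squaring, reducing mod 38 at every step), the values φ(0), φ(1), …, φ(37) are: 0, 1, 4, 9, 16, 25, 36, 11, 26, 5, 24, 7, 30, 17, 6, 35, 28, 23, 20, 19, 20, 23, 28, 35, 6, 17, 30, 7, 24, 5, 26, 11, 36, 25, 16, 9, 4, 1.
The distinct values are {0, 1, 4, 5, 6, 7, 9, 11, 16, 17, 19, 20, 23, 24, 25, 26, 28, 30, 35, 36}; there are 20 of them.

20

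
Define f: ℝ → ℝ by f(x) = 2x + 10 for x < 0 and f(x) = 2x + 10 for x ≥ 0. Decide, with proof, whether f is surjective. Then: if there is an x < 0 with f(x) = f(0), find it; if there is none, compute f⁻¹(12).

Both pieces are strictly increasing (slopes 2 and 2), so each is injective on its own interval.
The left piece maps (−∞, 0) onto (−∞, 10); the right piece maps [0, ∞) onto [10, ∞).
These images together cover ℝ, so f is surjective.
Because the two images are disjoint, no x < 0 has f(x) = f(0), so we compute f⁻¹(12): 12 lies in [10, ∞), so solve 2x + 10 = 12: x = (12 − 10)/2 = 1.

1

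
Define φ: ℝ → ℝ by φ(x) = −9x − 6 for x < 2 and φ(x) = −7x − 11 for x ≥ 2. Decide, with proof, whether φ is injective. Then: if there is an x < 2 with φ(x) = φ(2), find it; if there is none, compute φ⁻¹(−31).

Both pieces are strictly decreasing (slopes −9 and −7), so each is injective on its own interval.
The left piece maps (−∞, 2) onto (−24, ∞); the right piece maps [2, ∞) onto (−∞, −25].
These images are disjoint, so no value is attained by both pieces. Hence φ is injective.
Because the two images are disjoint, no x < 2 has φ(x) = φ(2), so we compute φ⁻¹(−31): −31 lies in (−∞, −25], so solve −7x − 11 = −31: x = (−31 + 11)/(−7) = 20/7.

20/7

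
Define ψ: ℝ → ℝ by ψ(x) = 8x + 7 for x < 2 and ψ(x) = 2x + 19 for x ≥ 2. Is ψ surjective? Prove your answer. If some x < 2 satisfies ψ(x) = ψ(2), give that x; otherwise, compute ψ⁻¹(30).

Both pieces are strictly increasing (slopes 8 and 2), so each is injective on its own interval.
The left piece maps (−∞, 2) onto (−∞, 23); the right piece maps [2, ∞) onto [23, ∞).
These images together cover ℝ, so ψ is surjective.
Because the two images are disjoint, no x < 2 has ψ(x) = ψ(2), so we compute ψ⁻¹(30): 30 lies in [23, ∞), so solve 2x + 19 = 30: x = (30 − 19)/2 = 11/2.

11/2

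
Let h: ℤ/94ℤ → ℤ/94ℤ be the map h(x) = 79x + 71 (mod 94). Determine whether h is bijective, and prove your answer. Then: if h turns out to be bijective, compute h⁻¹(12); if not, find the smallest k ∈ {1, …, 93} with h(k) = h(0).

29

By definition, injectivity means: for all s, t in the domain, h(s) = h(t) implies s = t.
If h(s) = h(t), then 79s ≡ 79t (mod 94). Because gcd(79, 94) = 1, we may cancel 79 to get s ≡ t (mod 94).
We now compute 79⁻¹ mod 94 explicitly. Euclid's algorithm: 94 = 1·79 + 15, 79 = 5·15 + 4, 15 = 3·4 + 3, 4 = 1·3 + 1; back-substituting gives 1 = 25·79 − 21·94, so 79⁻¹ ≡ 25 (mod 94).
Then y ↦ 25(y − 71) is a two-sided inverse to h, so every y ∈ ℤ/94ℤ has a preimage.
So h is bijective.
Since h is bijective, we find h⁻¹(12): we need 79x ≡ 12 − 71 ≡ 35 (mod 94). Using 79⁻¹ = 25: x ≡ 25·35 = 875 = 9·94 + 29, so x = 29.
Check: h(29) = 79·29 + 71 = 2362 = 25·94 + 12 ≡ 12 (mod 94).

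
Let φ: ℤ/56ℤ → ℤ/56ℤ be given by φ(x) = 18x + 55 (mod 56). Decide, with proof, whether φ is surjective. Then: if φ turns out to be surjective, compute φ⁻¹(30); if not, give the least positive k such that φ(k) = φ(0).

Since gcd(18, 56) = 2, we have 18x ≡ 0 (mod 2) for all x, so φ(x) ≡ 1 (mod 2).
But 0 ≢ 1 (mod 2), so 0 ∈ ℤ/56ℤ has no preimage. Therefore φ is not surjective.
Since φ is not surjective, we find the least positive k with φ(k) = φ(0): this means 18k ≡ 0 (mod 56), i.e. 56 ∣ 18k. Since gcd(18, 56) = 2, dividing through by 2 this holds exactly when 28 ∣ 9k, and as gcd(9, 28) = 1, exactly when 28 ∣ k.
The smallest positive such k is 28.

28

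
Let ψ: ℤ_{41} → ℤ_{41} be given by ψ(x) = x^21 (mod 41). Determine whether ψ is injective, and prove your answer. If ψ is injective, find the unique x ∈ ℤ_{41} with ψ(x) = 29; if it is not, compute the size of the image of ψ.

12

Since 41 is prime, the nonzero elements of ℤ_{41} form a cyclic group of order 40.
As gcd(21, 40) = 1, raising to the 21st power is a bijection on this group: if a^21 ≡ b^21 then (ab^{−1})^21 = 1, and the only element of order dividing gcd(21, 40) = 1 is 1, so a = b.
With ψ(0) = 0 this makes ψ injective on all of ℤ_{41}, hence bijective (finite equal-size domain and codomain). In particular ψ is injective.
Since ψ is injective, we find the preimage of 29. The inverse of x ↦ x^21 on (ℤ_{41})^× is x ↦ x^21, because 21·21 = 441 = 11·40 + 1 ≡ 1 (mod 40) and x^{40} = 1 for x ≠ 0 (Fermat). So ψ⁻¹(29) = 29^21 mod 41.
Repeated squaring mod 41: 29^1 ≡ 29, 29^2 ≡ 29² = 841 ≡ 21, 29^4 ≡ 21² = 441 ≡ 31, 29^8 ≡ 31² = 961 ≡ 18, 29^16 ≡ 18² = 324 ≡ 37. Since 21 = 16 + 4 + 1, 29^21 ≡ 37·31·29: 37·31 = 1147 ≡ 40, then 40·29 = 1160 ≡ 12. So 29^21 ≡ 12 (mod 41).
Hence ψ⁻¹(29) = 12.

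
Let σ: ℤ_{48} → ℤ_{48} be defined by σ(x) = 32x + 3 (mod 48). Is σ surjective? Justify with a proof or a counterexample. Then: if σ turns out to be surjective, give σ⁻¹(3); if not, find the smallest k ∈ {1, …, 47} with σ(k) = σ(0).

Recall: surjectivity means every element of the codomain has a preimage under σ.
Since gcd(32, 48) = 16, we have 32x ≡ 0 (mod 16) for all x, so σ(x) ≡ 3 (mod 16).
But 0 ≢ 3 (mod 16), so 0 ∈ ℤ_{48} has no preimage. Hence σ is not surjective.
Since σ is not surjective, we find the least positive k with σ(k) = σ(0): this means 32k ≡ 0 (mod 48), i.e. 48 ∣ 32k. Since gcd(32, 48) = 16, dividing through by 16 this holds exactly when 3 ∣ 2k, and as gcd(2, 3) = 1, exactly when 3 ∣ k.
The smallest positive such k is 3.

3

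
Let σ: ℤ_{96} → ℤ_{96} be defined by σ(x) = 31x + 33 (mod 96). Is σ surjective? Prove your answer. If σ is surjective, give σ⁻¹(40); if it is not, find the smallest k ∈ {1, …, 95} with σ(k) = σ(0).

25

Recall that surjectivity means every element of the codomain has a preimage under σ.
Since gcd(31, 96) = 1, 31 is invertible modulo 96. Euclid's algorithm: 96 = 3·31 + 3, 31 = 10·3 + 1; back-substituting gives 1 = 31·31 − 10·96, so 31⁻¹ ≡ 31 (mod 96).
Then y ↦ 31(y − 33) is a two-sided inverse to σ, so every y ∈ ℤ_{96} has a preimage.
Hence σ is surjective.
Since σ is surjective, we compute σ⁻¹(40): solve 31x + 33 ≡ 40 (mod 96), i.e. 31x ≡ 7 (mod 96).
Multiplying by 31⁻¹ = 31 gives x ≡ 31·7 = 217 = 2·96 + 25 ≡ 25 (mod 96).
Check: σ(25) = 31·25 + 33 = 808 = 8·96 + 40 ≡ 40 (mod 96).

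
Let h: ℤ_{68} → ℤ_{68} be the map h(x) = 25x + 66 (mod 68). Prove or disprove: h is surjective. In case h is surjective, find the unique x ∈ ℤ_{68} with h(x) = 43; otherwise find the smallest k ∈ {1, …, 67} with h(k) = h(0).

Since gcd(25, 68) = 1, 25 is invertible modulo 68. Euclid's algorithm: 68 = 2·25 + 18, 25 = 1·18 + 7, 18 = 2·7 + 4, 7 = 1·4 + 3, 4 = 1·3 + 1; back-substituting gives 1 = 49·25 − 18·68, so 25⁻¹ ≡ 49 (mod 68).
Then y ↦ 49(y − 66) is a two-sided inverse to h, so every y ∈ ℤ_{68} has a preimage.
Therefore h is surjective.
Since h is surjective, we find h⁻¹(43): we need 25x ≡ 43 − 66 ≡ 45 (mod 68). Using 25⁻¹ = 49: x ≡ 49·45 = 2205 = 32·68 + 29, so x = 29.
Check: h(29) = 25·29 + 66 = 791 = 11·68 + 43 ≡ 43 (mod 68).

29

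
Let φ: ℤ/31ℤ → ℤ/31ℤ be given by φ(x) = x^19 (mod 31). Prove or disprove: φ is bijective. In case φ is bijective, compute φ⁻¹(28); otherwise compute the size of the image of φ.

19

Since 31 is prime, the nonzero elements of ℤ/31ℤ form a cyclic group of order 30.
As gcd(19, 30) = 1, raising to the 19th power is a bijection on this group: if u^19 ≡ v^19 then (uv^{−1})^19 = 1, and the only element of order dividing gcd(19, 30) = 1 is 1, so u = v.
With φ(0) = 0 this makes φ injective on all of ℤ/31ℤ, hence bijective (finite equal-size domain and codomain). In particular φ is bijective.
Since φ is bijective, we find the preimage of 28. The inverse of x ↦ x^19 on (ℤ/31ℤ)^× is x ↦ x^19, because 19·19 = 361 = 12·30 + 1 ≡ 1 (mod 30) and x^{30} = 1 for x ≠ 0 (Fermat). So φ⁻¹(28) = 28^19 mod 31.
Repeated squaring mod 31: 28^1 ≡ 28, 28^2 ≡ 28² = 784 ≡ 9, 28^4 ≡ 9² = 81 ≡ 19, 28^8 ≡ 19² = 361 ≡ 20, 28^16 ≡ 20² = 400 ≡ 28. Since 19 = 16 + 2 + 1, 28^19 ≡ 28·9·28: 28·9 = 252 ≡ 4, then 4·28 = 112 ≡ 19. So 28^19 ≡ 19 (mod 31).
Hence φ⁻¹(28) = 19.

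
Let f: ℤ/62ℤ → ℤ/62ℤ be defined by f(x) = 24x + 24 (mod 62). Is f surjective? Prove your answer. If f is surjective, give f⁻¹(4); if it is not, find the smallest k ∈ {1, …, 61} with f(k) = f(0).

31

By definition, f is surjective if every y in the codomain equals f(x) for some x in the domain.
Since gcd(24, 62) = 2, we have 24x ≡ 0 (mod 2) for all x, so f(x) ≡ 0 (mod 2).
But 1 ≢ 0 (mod 2), so 1 ∈ ℤ/62ℤ has no preimage. Therefore f is not surjective.
Since f is not surjective, we find the least positive k with f(k) = f(0): this means 24k ≡ 0 (mod 62), i.e. 62 ∣ 24k. Since gcd(24, 62) = 2, dividing through by 2 this holds exactly when 31 ∣ 12k, and as gcd(12, 31) = 1, exactly when 31 ∣ k.
The smallest positive such k is 31.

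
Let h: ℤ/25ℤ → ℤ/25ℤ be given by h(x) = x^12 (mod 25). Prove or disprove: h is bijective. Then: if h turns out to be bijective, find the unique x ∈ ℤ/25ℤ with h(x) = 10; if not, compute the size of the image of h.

6

h(3): Repeated squaring mod 25: 3^1 ≡ 3, 3^2 ≡ 3² = 9, 3^4 ≡ 9² = 81 ≡ 6, 3^8 ≡ 6² = 36 ≡ 11. Since 12 = 8 + 4, 3^12 ≡ 11·6: 11·6 = 66 ≡ 16. So 3^12 ≡ 16 (mod 25).
h(4): Repeated squaring mod 25: 4^1 ≡ 4, 4^2 ≡ 4² = 16, 4^4 ≡ 16² = 256 ≡ 6, 4^8 ≡ 6² = 36 ≡ 11. Since 12 = 8 + 4, 4^12 ≡ 11·6: 11·6 = 66 ≡ 16. So 4^12 ≡ 16 (mod 25).
So h(3) = h(4) = 16 while 3 ≠ 4, so h is not injective, hence not bijective.
Since h is not bijective, we determine |image(h)|. Computing x^12 mod 25 for each x (by repeated squaring, reducing mod 25 at every step), the values h(0), h(1), …, h(24) are: 0, 1, 21, 16, 16, 0, 11, 1, 11, 6, 0, 21, 6, 6, 21, 0, 6, 11, 1, 11, 0, 16, 16, 21, 1.
The distinct values are {0, 1, 6, 11, 16, 21}; there are 6 of them.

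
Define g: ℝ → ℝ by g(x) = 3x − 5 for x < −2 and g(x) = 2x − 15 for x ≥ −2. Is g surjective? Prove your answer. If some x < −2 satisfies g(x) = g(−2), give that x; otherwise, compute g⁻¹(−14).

Both pieces are strictly increasing (slopes 3 and 2), so each is injective on its own interval.
The left piece maps (−∞, −2) onto (−∞, −11); the right piece maps [−2, ∞) onto [−19, ∞).
The union (−∞, −11) ∪ [−19, ∞) covers ℝ, so g is surjective.
For the follow-up: the images overlap, so an x < −2 with g(x) = g(−2) exists. g(−2) = −19; solving 3x − 5 = −19 for x < −2 gives x = (−19 + 5)/3 = −14/3.

-14/3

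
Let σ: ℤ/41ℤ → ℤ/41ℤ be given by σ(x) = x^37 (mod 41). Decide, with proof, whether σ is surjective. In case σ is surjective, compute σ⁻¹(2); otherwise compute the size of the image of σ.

33

Since 41 is prime, the nonzero elements of ℤ/41ℤ form a cyclic group of order 40.
As gcd(37, 40) = 1, raising to the 37th power is a bijection on this group: if x_1^37 ≡ x_2^37 then (x_1x_2^{−1})^37 = 1, and the only element of order dividing gcd(37, 40) = 1 is 1, so x_1 = x_2.
With σ(0) = 0 this makes σ injective on all of ℤ/41ℤ, hence bijective (finite equal-size domain and codomain). In particular σ is surjective.
Since σ is surjective, we find the preimage of 2. The inverse of x ↦ x^37 on (ℤ/41ℤ)^× is x ↦ x^13, because 37·13 = 481 = 12·40 + 1 ≡ 1 (mod 40) and x^{40} = 1 for x ≠ 0 (Fermat). So σ⁻¹(2) = 2^13 mod 41.
Repeated squaring mod 41: 2^1 ≡ 2, 2^2 ≡ 2² = 4, 2^4 ≡ 4² = 16, 2^8 ≡ 16² = 256 ≡ 10. Since 13 = 8 + 4 + 1, 2^13 ≡ 10·16·2: 10·16 = 160 ≡ 37, then 37·2 = 74 ≡ 33. So 2^13 ≡ 33 (mod 41).
Hence σ⁻¹(2) = 33.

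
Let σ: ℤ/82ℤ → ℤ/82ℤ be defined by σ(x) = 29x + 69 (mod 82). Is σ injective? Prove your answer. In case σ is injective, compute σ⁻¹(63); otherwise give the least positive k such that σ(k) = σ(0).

Recall that σ is injective if σ(a) = σ(b) implies a = b.
Suppose σ(a) = σ(b) in ℤ/82ℤ. Then 29a + 69 ≡ 29b + 69 (mod 82), therefore 29(a − b) ≡ 0 (mod 82).
Since gcd(29, 82) = 1, 29 is invertible modulo 82, hence a − b ≡ 0 (mod 82), i.e. a = b.
So σ is injective.
We now compute 29⁻¹ mod 82 explicitly. Euclid's algorithm: 82 = 2·29 + 24, 29 = 1·24 + 5, 24 = 4·5 + 4, 5 = 1·4 + 1; back-substituting gives 1 = 17·29 − 6·82, so 29⁻¹ ≡ 17 (mod 82).
Since σ is injective, we find σ⁻¹(63): we need 29x ≡ 63 − 69 ≡ 76 (mod 82). Using 29⁻¹ = 17: x ≡ 17·76 = 1292 = 15·82 + 62, so x = 62.
Check: σ(62) = 29·62 + 69 = 1867 = 22·82 + 63 ≡ 63 (mod 82).

62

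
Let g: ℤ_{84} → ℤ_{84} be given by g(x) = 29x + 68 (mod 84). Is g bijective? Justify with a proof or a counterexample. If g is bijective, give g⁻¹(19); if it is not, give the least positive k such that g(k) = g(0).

By definition, g is injective when g(u) = g(v) forces u = v.
If g(u) = g(v), then 29u ≡ 29v (mod 84). Because gcd(29, 84) = 1, we may cancel 29 to get u ≡ v (mod 84).
We now compute 29⁻¹ mod 84 explicitly. Euclid's algorithm: 84 = 2·29 + 26, 29 = 1·26 + 3, 26 = 8·3 + 2, 3 = 1·2 + 1; back-substituting gives 1 = 29·29 − 10·84, so 29⁻¹ ≡ 29 (mod 84).
For any y ∈ ℤ_{84}, x = 29(y − 68) mod 84 satisfies g(x) = 29·29(y − 68) + 68 ≡ y (since 29·29 ≡ 1 mod 84). So every y has a preimage.
Hence g is bijective.
Since g is bijective, we compute g⁻¹(19): solve 29x + 68 ≡ 19 (mod 84), i.e. 29x ≡ 35 (mod 84).
Multiplying by 29⁻¹ = 29 gives x ≡ 29·35 = 1015 = 12·84 + 7 ≡ 7 (mod 84).
Check: g(7) = 29·7 + 68 = 271 = 3·84 + 19 ≡ 19 (mod 84).

7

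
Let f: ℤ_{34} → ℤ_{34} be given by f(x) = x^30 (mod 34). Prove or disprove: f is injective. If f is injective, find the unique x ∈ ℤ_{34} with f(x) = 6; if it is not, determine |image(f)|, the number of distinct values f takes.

18

f(16): Repeated squaring mod 34: 16^1 ≡ 16, 16^2 ≡ 16² = 256 ≡ 18, 16^4 ≡ 18² = 324 ≡ 18, 16^8 ≡ 18² = 324 ≡ 18, 16^16 ≡ 18² = 324 ≡ 18. Since 30 = 16 + 8 + 4 + 2, 16^30 ≡ 18·18·18·18: 18·18 = 324 ≡ 18, then 18·18 = 324 ≡ 18, then 18·18 = 324 ≡ 18. So 16^30 ≡ 18 (mod 34).
f(18): Repeated squaring mod 34: 18^1 ≡ 18, 18^2 ≡ 18² = 324 ≡ 18, 18^4 ≡ 18² = 324 ≡ 18, 18^8 ≡ 18² = 324 ≡ 18, 18^16 ≡ 18² = 324 ≡ 18. Since 30 = 16 + 8 + 4 + 2, 18^30 ≡ 18·18·18·18: 18·18 = 324 ≡ 18, then 18·18 = 324 ≡ 18, then 18·18 = 324 ≡ 18. So 18^30 ≡ 18 (mod 34).
So f(16) = f(18) = 18 while 16 ≠ 18, thus f is not injective.
Since f is not injective, we determine |image(f)|. Computing x^30 mod 34 for each x (by repeated squaring, reducing mod 34 at every step), the values f(0), f(1), …, f(33) are: 0, 1, 30, 19, 16, 15, 26, 25, 4, 21, 8, 9, 32, 33, 2, 13, 18, 17, 18, 13, 2, 33, 32, 9, 8, 21, 4, 25, 26, 15, 16, 19, 30, 1.
The distinct values are {0, 1, 2, 4, 8, 9, 13, 15, 16, 17, 18, 19, 21, 25, 26, 30, 32, 33}; there are 18 of them.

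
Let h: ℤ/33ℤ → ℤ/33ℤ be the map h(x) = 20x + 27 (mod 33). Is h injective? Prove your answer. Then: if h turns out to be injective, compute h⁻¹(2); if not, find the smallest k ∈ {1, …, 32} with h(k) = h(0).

Suppose h(a) = h(b) in ℤ/33ℤ. Then 20a + 27 ≡ 20b + 27 (mod 33), therefore 20(a − b) ≡ 0 (mod 33).
Since gcd(20, 33) = 1, 20 is invertible modulo 33, thus a − b ≡ 0 (mod 33), i.e. a = b.
Therefore h is injective.
We now compute 20⁻¹ mod 33 explicitly. Euclid's algorithm: 33 = 1·20 + 13, 20 = 1·13 + 7, 13 = 1·7 + 6, 7 = 1·6 + 1; back-substituting gives 1 = 5·20 − 3·33, so 20⁻¹ ≡ 5 (mod 33).
Since h is injective, we find h⁻¹(2): we need 20x ≡ 2 − 27 ≡ 8 (mod 33). Using 20⁻¹ = 5: x ≡ 5·8 = 40 = 1·33 + 7, so x = 7.
Check: h(7) = 20·7 + 27 = 167 = 5·33 + 2 ≡ 2 (mod 33).

7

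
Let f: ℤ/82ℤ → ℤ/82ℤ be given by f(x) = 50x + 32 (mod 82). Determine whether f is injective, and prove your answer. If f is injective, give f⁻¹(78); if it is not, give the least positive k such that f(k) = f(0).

Recall: f is injective when f(a) = f(b) forces a = b.
We have gcd(50, 82) = 2 > 1. Taking a = 0 and b = 41: f(0) = 32 and f(41) = 50·41 + 32 = 2082 ≡ 32 (mod 82).
So f(0) = f(41) while 0 ≠ 41, therefore f is not injective.
Since f is not injective, we find the least positive k with f(k) = f(0): this means 50k ≡ 0 (mod 82), i.e. 82 ∣ 50k. Since gcd(50, 82) = 2, dividing through by 2 this holds exactly when 41 ∣ 25k, and as gcd(25, 41) = 1, exactly when 41 ∣ k.
The smallest positive such k is 41.

41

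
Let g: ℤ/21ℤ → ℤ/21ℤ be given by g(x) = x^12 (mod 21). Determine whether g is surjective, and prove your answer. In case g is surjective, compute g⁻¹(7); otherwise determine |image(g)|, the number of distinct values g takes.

4

g(1) = 1^12 = 1.
g(2): Repeated squaring mod 21: 2^1 ≡ 2, 2^2 ≡ 2² = 4, 2^4 ≡ 4² = 16, 2^8 ≡ 16² = 256 ≡ 4. Since 12 = 8 + 4, 2^12 ≡ 4·16: 4·16 = 64 ≡ 1. So 2^12 ≡ 1 (mod 21).
So g(1) = g(2) = 1 while 1 ≠ 2, hence g is not injective.
A non-injective map from the 21-element set ℤ/21ℤ to itself takes at most 20 distinct values, so it cannot be surjective. Therefore g is not surjective.
Since g is not surjective, we determine |image(g)|. Computing x^12 mod 21 for each x (by repeated squaring, reducing mod 21 at every step), the values g(0), g(1), …, g(20) are: 0, 1, 1, 15, 1, 1, 15, 7, 1, 15, 1, 1, 15, 1, 7, 15, 1, 1, 15, 1, 1.
The distinct values are {0, 1, 7, 15}; there are 4 of them.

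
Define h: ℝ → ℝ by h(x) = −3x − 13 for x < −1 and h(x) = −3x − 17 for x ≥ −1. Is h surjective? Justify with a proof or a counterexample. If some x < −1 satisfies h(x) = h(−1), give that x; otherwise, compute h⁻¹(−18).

Both pieces are strictly decreasing (slopes −3 and −3), so each is injective on its own interval.
The left piece maps (−∞, −1) onto (−10, ∞); the right piece maps [−1, ∞) onto (−∞, −14].
The union (−10, ∞) ∪ (−∞, −14] omits the interval between −10 and −14; in particular −10 has no preimage. So h is not surjective.
Because the two images are disjoint, no x < −1 has h(x) = h(−1), so we compute h⁻¹(−18): −18 lies in (−∞, −14], so solve −3x − 17 = −18: x = (−18 + 17)/(−3) = 1/3.

1/3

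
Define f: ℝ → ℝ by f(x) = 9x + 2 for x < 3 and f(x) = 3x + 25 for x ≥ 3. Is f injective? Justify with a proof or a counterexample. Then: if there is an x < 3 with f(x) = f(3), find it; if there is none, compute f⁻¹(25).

Both pieces are strictly increasing (slopes 9 and 3), so each is injective on its own interval.
The left piece maps (−∞, 3) onto (−∞, 29); the right piece maps [3, ∞) onto [34, ∞).
These images are disjoint, so no value is attained by both pieces. Hence f is injective.
Because the two images are disjoint, no x < 3 has f(x) = f(3), so we compute f⁻¹(25): 25 lies in (−∞, 29), so solve 9x + 2 = 25: x = (25 − 2)/9 = 23/9.

23/9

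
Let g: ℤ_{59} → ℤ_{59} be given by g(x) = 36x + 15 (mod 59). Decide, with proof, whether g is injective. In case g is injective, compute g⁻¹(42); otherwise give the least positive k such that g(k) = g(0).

45

Recall: g is injective when g(s) = g(t) forces s = t.
Suppose g(s) = g(t) in ℤ_{59}. Then 36s + 15 ≡ 36t + 15 (mod 59), so 36(s − t) ≡ 0 (mod 59).
Since gcd(36, 59) = 1, 36 is invertible modulo 59, thus s − t ≡ 0 (mod 59), i.e. s = t.
Hence g is injective.
We now compute 36⁻¹ mod 59 explicitly. Euclid's algorithm: 59 = 1·36 + 23, 36 = 1·23 + 13, 23 = 1·13 + 10, 13 = 1·10 + 3, 10 = 3·3 + 1; back-substituting gives 1 = 41·36 − 25·59, so 36⁻¹ ≡ 41 (mod 59).
Since g is injective, we compute g⁻¹(42): solve 36x + 15 ≡ 42 (mod 59), i.e. 36x ≡ 27 (mod 59).
Multiplying by 36⁻¹ = 41 gives x ≡ 41·27 = 1107 = 18·59 + 45 ≡ 45 (mod 59).
Check: g(45) = 36·45 + 15 = 1635 = 27·59 + 42 ≡ 42 (mod 59).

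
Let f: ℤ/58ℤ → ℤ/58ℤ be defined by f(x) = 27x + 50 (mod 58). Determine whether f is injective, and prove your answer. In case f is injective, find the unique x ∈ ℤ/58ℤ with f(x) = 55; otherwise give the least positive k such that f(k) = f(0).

41

Recall: injectivity means: for all a, b in the domain, f(a) = f(b) implies a = b.
If f(a) = f(b), then 27a ≡ 27b (mod 58). Because gcd(27, 58) = 1, we may cancel 27 to get a ≡ b (mod 58).
So f is injective.
We now compute 27⁻¹ mod 58 explicitly. Euclid's algorithm: 58 = 2·27 + 4, 27 = 6·4 + 3, 4 = 1·3 + 1; back-substituting gives 1 = 43·27 − 20·58, so 27⁻¹ ≡ 43 (mod 58).
Since f is injective, we find f⁻¹(55): we need 27x ≡ 55 − 50 ≡ 5 (mod 58). Using 27⁻¹ = 43: x ≡ 43·5 = 215 = 3·58 + 41, so x = 41.
Check: f(41) = 27·41 + 50 = 1157 = 19·58 + 55 ≡ 55 (mod 58).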